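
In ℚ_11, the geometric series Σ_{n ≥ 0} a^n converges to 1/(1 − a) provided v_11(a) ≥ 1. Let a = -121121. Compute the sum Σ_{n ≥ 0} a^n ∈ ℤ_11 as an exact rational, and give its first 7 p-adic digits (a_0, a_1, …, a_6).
Σ a^n = 1/(1 − a) = 1/121122;  first 7 digits = (1, 0, 0, 8, 2, 10, 8)

v_11(a) = 3 ≥ 1, so the series converges in ℤ_11 to 1/(1 − a) = 1/(1 − (-121121)) = 1/121122. Expand this rational in ℤ_11: compute digits iteratively via d_i = x_i mod 11, x_{i+1} = (x_i − d_i)/11. The first 7 digits are (1, 0, 0, 8, 2, 10, 8).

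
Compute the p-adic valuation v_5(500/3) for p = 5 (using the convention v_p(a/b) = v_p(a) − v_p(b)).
v_5(500/3) = 3

Factor powers of 5 from the numerator and denominator of the reduced fraction: 500 = 5^3 · 4 and 3 = 5^0 · 3. Apply v_p(a/b) = v_p(a) − v_p(b): v_5(500/3) = 3 − 0 = 3.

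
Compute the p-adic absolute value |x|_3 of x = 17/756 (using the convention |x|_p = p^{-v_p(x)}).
|17/756|_3 = 27

Step 1 — compute v_3(x) by factoring powers of 3 out of the numerator and denominator: v_3(17/756) = -3. Step 2 — apply |x|_p = p^{-v_p(x)} = 3^{3} = 27.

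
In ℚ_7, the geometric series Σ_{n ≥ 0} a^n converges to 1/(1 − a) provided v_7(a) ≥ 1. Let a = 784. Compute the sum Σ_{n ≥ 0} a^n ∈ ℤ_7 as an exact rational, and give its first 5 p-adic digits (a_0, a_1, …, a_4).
Σ a^n = 1/(1 − a) = -1/783;  first 5 digits = (1, 0, 2, 2, 4)

v_7(a) = 2 ≥ 1, so the series converges in ℤ_7 to 1/(1 − a) = 1/(1 − 784) = -1/783. Expand this rational in ℤ_7: compute digits iteratively via d_i = x_i mod 7, x_{i+1} = (x_i − d_i)/7. The first 5 digits are (1, 0, 2, 2, 4).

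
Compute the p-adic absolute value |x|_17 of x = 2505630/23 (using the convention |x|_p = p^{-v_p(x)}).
|2505630/23|_17 = 1/83521

Step 1 — compute v_17(x) by factoring powers of 17 out of the numerator and denominator: v_17(2505630/23) = 4. Step 2 — apply |x|_p = p^{-v_p(x)} = 17^{-4} = 1/83521.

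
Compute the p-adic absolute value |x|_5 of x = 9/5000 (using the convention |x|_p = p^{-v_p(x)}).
|9/5000|_5 = 625

Step 1 — compute v_5(x) by factoring powers of 5 out of the numerator and denominator: v_5(9/5000) = -4. Step 2 — apply |x|_p = p^{-v_p(x)} = 5^{4} = 625.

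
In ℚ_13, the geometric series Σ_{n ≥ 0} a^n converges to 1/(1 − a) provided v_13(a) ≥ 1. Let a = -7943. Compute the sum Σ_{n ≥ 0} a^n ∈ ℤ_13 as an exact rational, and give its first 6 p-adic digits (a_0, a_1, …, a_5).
Σ a^n = 1/(1 − a) = 1/7944;  first 6 digits = (1, 0, 5, 9, 11, 0)

v_13(a) = 2 ≥ 1, so the series converges in ℤ_13 to 1/(1 − a) = 1/(1 − (-7943)) = 1/7944. Expand this rational in ℤ_13: compute digits iteratively via d_i = x_i mod 13, x_{i+1} = (x_i − d_i)/13. The first 6 digits are (1, 0, 5, 9, 11, 0).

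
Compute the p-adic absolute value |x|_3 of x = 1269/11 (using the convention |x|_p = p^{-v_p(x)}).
|1269/11|_3 = 1/27

Step 1 — compute v_3(x) by factoring powers of 3 out of the numerator and denominator: v_3(1269/11) = 3. Step 2 — apply |x|_p = p^{-v_p(x)} = 3^{-3} = 1/27.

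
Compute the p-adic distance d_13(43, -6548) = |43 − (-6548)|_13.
d_13(43, -6548) = 1/2197

Step 1 — x − y = 43 − (-6548) = 6591. Step 2 — v_13(6591) = 3 (factor: 6591 = (13^3 · 3); the sign does not affect v_p). Step 3 — |x − y|_13 = 13^{-3} = 1/2197.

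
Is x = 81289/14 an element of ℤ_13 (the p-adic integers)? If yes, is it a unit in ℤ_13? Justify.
x ∈ ℤ_13 but not a unit; v_13(x) = 3 > 0

ℤ_13 = {x ∈ ℚ_13 : v_13(x) ≥ 0} and ℤ_13^× = {x ∈ ℤ_13 : v_13(x) = 0}. Here v_13(81289/14) = v_13(num) − v_13(den) = 3; compare against these criteria.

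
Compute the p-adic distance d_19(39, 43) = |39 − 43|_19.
d_19(39, 43) = 1

Step 1 — x − y = 39 − 43 = -4. Step 2 — v_19(-4) = 0 (factor: -4 = −(19^0 · 4); the sign does not affect v_p). Step 3 — |x − y|_19 = 19^{0} = 1.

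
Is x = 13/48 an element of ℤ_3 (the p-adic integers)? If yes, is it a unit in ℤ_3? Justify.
x ∉ ℤ_3 (v_3(x) = -1 < 0)

ℤ_3 = {x ∈ ℚ_3 : v_3(x) ≥ 0} and ℤ_3^× = {x ∈ ℤ_3 : v_3(x) = 0}. Here v_3(13/48) = v_3(num) − v_3(den) = -1; compare against these criteria.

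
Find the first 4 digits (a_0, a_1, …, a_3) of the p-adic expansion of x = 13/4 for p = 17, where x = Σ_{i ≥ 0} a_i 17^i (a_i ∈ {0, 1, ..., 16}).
(a_0, …, a_3) = (16, 12, 12, 12)

v_17(13/4) = 0 (numerator and denominator both coprime to 17), so x ∈ ℤ_17^×. Compute digits iteratively via a_i = x_i mod 17, x_{i+1} = (x_i − a_i)/17, with x_0 = x:
  x_0 = 13/4;  a_0 = 16;  x_1 = (x_0 − 16)/17 = -3/4
  x_1 = -3/4;  a_1 = 12;  x_2 = (x_1 − 12)/17 = -3/4
  x_2 = -3/4;  a_2 = 12;  x_3 = (x_2 − 12)/17 = -3/4
  x_3 = -3/4;  a_3 = 12;  x_4 = (x_3 − 12)/17 = -3/4
Digits: (16, 12, 12, 12).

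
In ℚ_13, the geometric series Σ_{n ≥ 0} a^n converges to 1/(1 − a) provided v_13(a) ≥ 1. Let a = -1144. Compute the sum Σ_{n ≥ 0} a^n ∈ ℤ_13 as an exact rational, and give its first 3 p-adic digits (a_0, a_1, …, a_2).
Σ a^n = 1/(1 − a) = 1/1145;  first 3 digits = (1, 3, 2)

v_13(a) = 1 ≥ 1, so the series converges in ℤ_13 to 1/(1 − a) = 1/(1 − (-1144)) = 1/1145. Expand this rational in ℤ_13: compute digits iteratively via d_i = x_i mod 13, x_{i+1} = (x_i − d_i)/13. The first 3 digits are (1, 3, 2).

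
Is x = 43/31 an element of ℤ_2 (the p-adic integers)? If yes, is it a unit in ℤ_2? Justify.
x ∈ ℤ_2^× (unit); v_2(x) = 0

ℤ_2 = {x ∈ ℚ_2 : v_2(x) ≥ 0} and ℤ_2^× = {x ∈ ℤ_2 : v_2(x) = 0}. Here v_2(43/31) = v_2(num) − v_2(den) = 0; compare against these criteria.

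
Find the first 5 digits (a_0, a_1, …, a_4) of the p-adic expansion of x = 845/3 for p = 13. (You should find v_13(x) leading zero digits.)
(a_0, …, a_4) = (0, 0, 6, 4, 4)

v_13(845/3) = 2, so a_0 = ... = a_1 = 0. Factor out: x = 13^2 · u with u = 5/3 a unit in ℤ_13. Expand u iteratively via a_{v+i} = u_i mod 13, u_{i+1} = (u_i − a_{v+i})/13:
  u_0 = 5/3;  a_2 = 6;  u_1 = (u_0 − 6)/13 = -1/3
  u_1 = -1/3;  a_3 = 4;  u_2 = (u_1 − 4)/13 = -1/3
  u_2 = -1/3;  a_4 = 4;  u_3 = (u_2 − 4)/13 = -1/3
Digits: (0, 0, 6, 4, 4).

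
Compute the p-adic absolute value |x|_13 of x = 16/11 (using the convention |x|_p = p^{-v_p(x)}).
|16/11|_13 = 1

Step 1 — compute v_13(x) by factoring powers of 13 out of the numerator and denominator: v_13(16/11) = 0. Step 2 — apply |x|_p = p^{-v_p(x)} = 13^{0} = 1.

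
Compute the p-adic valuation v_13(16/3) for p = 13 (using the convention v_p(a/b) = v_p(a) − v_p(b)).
v_13(16/3) = 0

Factor powers of 13 from the numerator and denominator of the reduced fraction: 16 = 13^0 · 16 and 3 = 13^0 · 3. Apply v_p(a/b) = v_p(a) − v_p(b): v_13(16/3) = 0 − 0 = 0.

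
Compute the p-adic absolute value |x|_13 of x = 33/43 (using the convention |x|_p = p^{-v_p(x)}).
|33/43|_13 = 1

Step 1 — compute v_13(x) by factoring powers of 13 out of the numerator and denominator: v_13(33/43) = 0. Step 2 — apply |x|_p = p^{-v_p(x)} = 13^{0} = 1.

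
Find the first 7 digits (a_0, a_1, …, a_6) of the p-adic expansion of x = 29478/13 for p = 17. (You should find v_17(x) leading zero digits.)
(a_0, …, a_6) = (0, 0, 0, 7, 14, 7, 10)

v_17(29478/13) = 3, so a_0 = ... = a_2 = 0. Factor out: x = 17^3 · u with u = 6/13 a unit in ℤ_17. Expand u iteratively via a_{v+i} = u_i mod 17, u_{i+1} = (u_i − a_{v+i})/17:
  u_0 = 6/13;  a_3 = 7;  u_1 = (u_0 − 7)/17 = -5/13
  u_1 = -5/13;  a_4 = 14;  u_2 = (u_1 − 14)/17 = -11/13
  u_2 = -11/13;  a_5 = 7;  u_3 = (u_2 − 7)/17 = -6/13
  u_3 = -6/13;  a_6 = 10;  u_4 = (u_3 − 10)/17 = -8/13
Digits: (0, 0, 0, 7, 14, 7, 10).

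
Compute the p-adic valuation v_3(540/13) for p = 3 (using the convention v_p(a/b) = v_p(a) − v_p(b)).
v_3(540/13) = 3

Factor powers of 3 from the numerator and denominator of the reduced fraction: 540 = 3^3 · 20 and 13 = 3^0 · 13. Apply v_p(a/b) = v_p(a) − v_p(b): v_3(540/13) = 3 − 0 = 3.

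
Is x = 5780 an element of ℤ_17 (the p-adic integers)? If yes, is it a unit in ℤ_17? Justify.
x ∈ ℤ_17 but not a unit; v_17(x) = 2 > 0

ℤ_17 = {x ∈ ℚ_17 : v_17(x) ≥ 0} and ℤ_17^× = {x ∈ ℤ_17 : v_17(x) = 0}. Here v_17(5780) = v_17(num) − v_17(den) = 2; compare against these criteria.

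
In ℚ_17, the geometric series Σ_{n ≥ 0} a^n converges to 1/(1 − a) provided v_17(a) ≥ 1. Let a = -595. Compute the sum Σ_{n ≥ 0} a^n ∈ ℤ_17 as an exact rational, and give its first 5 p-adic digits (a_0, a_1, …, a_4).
Σ a^n = 1/(1 − a) = 1/596;  first 5 digits = (1, 16, 15, 2, 16)

v_17(a) = 1 ≥ 1, so the series converges in ℤ_17 to 1/(1 − a) = 1/(1 − (-595)) = 1/596. Expand this rational in ℤ_17: compute digits iteratively via d_i = x_i mod 17, x_{i+1} = (x_i − d_i)/17. The first 5 digits are (1, 16, 15, 2, 16).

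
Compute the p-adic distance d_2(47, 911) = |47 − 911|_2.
d_2(47, 911) = 1/32

Step 1 — x − y = 47 − 911 = -864. Step 2 — v_2(-864) = 5 (factor: -864 = −(2^5 · 27); the sign does not affect v_p). Step 3 — |x − y|_2 = 2^{-5} = 1/32.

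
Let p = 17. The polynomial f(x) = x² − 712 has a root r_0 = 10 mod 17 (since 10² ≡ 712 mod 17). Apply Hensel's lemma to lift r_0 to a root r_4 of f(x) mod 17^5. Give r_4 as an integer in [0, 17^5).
r_4 = 388052 (mod 1419857)

Hensel's recurrence: r_{i+1} = r_i − f(r_i)·(f′(r_i))^{-1} mod 17^{i+2}, with f′(x) = 2x. Iterate:
  r_0 = 10 (mod 17)
  r_1 = 214 (mod 289)
  r_2 = 4838 (mod 4913)
  r_3 = 53968 (mod 83521)
  r_4 = 388052 (mod 1419857)
Final: r_4 = 388052, and one checks f(r_4) ≡ 0 mod 17^5.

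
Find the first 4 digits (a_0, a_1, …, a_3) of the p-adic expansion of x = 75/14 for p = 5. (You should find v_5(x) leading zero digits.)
(a_0, …, a_3) = (0, 0, 2, 0)

v_5(75/14) = 2, so a_0 = ... = a_1 = 0. Factor out: x = 5^2 · u with u = 3/14 a unit in ℤ_5. Expand u iteratively via a_{v+i} = u_i mod 5, u_{i+1} = (u_i − a_{v+i})/5:
  u_0 = 3/14;  a_2 = 2;  u_1 = (u_0 − 2)/5 = -5/14
  u_1 = -5/14;  a_3 = 0;  u_2 = (u_1 − 0)/5 = -1/14
Digits: (0, 0, 2, 0).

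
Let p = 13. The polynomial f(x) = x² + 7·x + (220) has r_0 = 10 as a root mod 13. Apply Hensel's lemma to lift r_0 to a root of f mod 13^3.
r_2 = 465 (mod 2197)

Hensel: r_{i+1} = r_i − f(r_i)·(f′(r_i))^{-1} mod 13^{i+2}, f′(x) = 2x + 7. Iterate:
  r_0 = 10 (mod 13)
  r_1 = 127 (mod 169)
  r_2 = 465 (mod 2197)
Final: r = 465 satisfies f(r) ≡ 0 mod 13^3.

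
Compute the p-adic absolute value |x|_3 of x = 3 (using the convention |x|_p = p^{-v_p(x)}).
|3|_3 = 1/3

Step 1 — compute v_3(x) by factoring powers of 3 out of the numerator and denominator: v_3(3) = 1. Step 2 — apply |x|_p = p^{-v_p(x)} = 3^{-1} = 1/3.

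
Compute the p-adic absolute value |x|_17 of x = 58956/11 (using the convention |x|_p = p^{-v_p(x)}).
|58956/11|_17 = 1/4913

Step 1 — compute v_17(x) by factoring powers of 17 out of the numerator and denominator: v_17(58956/11) = 3. Step 2 — apply |x|_p = p^{-v_p(x)} = 17^{-3} = 1/4913.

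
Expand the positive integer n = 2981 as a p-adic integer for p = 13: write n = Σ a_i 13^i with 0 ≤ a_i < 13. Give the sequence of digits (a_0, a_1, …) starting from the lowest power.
(a_0, a_1, …) = (4, 8, 4, 1)

Repeated division by 13 gives the digits low-to-high: 2981 = 4 + 8·13^1 + 4·13^2 + 1·13^3. Digit sequence: (4, 8, 4, 1).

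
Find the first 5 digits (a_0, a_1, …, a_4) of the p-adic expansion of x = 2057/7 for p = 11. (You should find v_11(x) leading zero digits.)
(a_0, …, a_4) = (0, 0, 4, 3, 6)

v_11(2057/7) = 2, so a_0 = ... = a_1 = 0. Factor out: x = 11^2 · u with u = 17/7 a unit in ℤ_11. Expand u iteratively via a_{v+i} = u_i mod 11, u_{i+1} = (u_i − a_{v+i})/11:
  u_0 = 17/7;  a_2 = 4;  u_1 = (u_0 − 4)/11 = -1/7
  u_1 = -1/7;  a_3 = 3;  u_2 = (u_1 − 3)/11 = -2/7
  u_2 = -2/7;  a_4 = 6;  u_3 = (u_2 − 6)/11 = -4/7
Digits: (0, 0, 4, 3, 6).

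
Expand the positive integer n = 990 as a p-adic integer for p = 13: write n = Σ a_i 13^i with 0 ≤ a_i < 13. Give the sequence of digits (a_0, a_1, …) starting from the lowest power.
(a_0, a_1, …) = (2, 11, 5)

Repeated division by 13 gives the digits low-to-high: 990 = 2 + 11·13^1 + 5·13^2. Digit sequence: (2, 11, 5).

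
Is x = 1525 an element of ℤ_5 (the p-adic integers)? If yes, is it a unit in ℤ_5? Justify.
x ∈ ℤ_5 but not a unit; v_5(x) = 2 > 0

ℤ_5 = {x ∈ ℚ_5 : v_5(x) ≥ 0} and ℤ_5^× = {x ∈ ℤ_5 : v_5(x) = 0}. Here v_5(1525) = v_5(num) − v_5(den) = 2; compare against these criteria.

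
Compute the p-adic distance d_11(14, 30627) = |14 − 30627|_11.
d_11(14, 30627) = 1/1331

Step 1 — x − y = 14 − 30627 = -30613. Step 2 — v_11(-30613) = 3 (factor: -30613 = −(11^3 · 23); the sign does not affect v_p). Step 3 — |x − y|_11 = 11^{-3} = 1/1331.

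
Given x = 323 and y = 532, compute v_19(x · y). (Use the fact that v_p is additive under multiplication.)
v_19(171836) = 2

v_p(x) = 1 (factor: 323 = 19^1 · 17); v_p(y) = 1 (factor: 532 = 19^1 · 28). Additivity: v_p(xy) = v_p(x) + v_p(y) = 1 + 1 = 2. (Direct check: xy = 171836 = 19^2 · (476).)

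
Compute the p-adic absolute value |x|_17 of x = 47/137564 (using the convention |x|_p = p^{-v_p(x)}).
|47/137564|_17 = 4913

Step 1 — compute v_17(x) by factoring powers of 17 out of the numerator and denominator: v_17(47/137564) = -3. Step 2 — apply |x|_p = p^{-v_p(x)} = 17^{3} = 4913.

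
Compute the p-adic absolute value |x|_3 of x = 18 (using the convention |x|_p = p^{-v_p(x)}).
|18|_3 = 1/9

Step 1 — compute v_3(x) by factoring powers of 3 out of the numerator and denominator: v_3(18) = 2. Step 2 — apply |x|_p = p^{-v_p(x)} = 3^{-2} = 1/9.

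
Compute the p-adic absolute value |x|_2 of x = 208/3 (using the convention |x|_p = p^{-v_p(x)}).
|208/3|_2 = 1/16

Step 1 — compute v_2(x) by factoring powers of 2 out of the numerator and denominator: v_2(208/3) = 4. Step 2 — apply |x|_p = p^{-v_p(x)} = 2^{-4} = 1/16.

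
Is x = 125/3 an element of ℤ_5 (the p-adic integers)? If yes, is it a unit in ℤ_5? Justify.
x ∈ ℤ_5 but not a unit; v_5(x) = 3 > 0

ℤ_5 = {x ∈ ℚ_5 : v_5(x) ≥ 0} and ℤ_5^× = {x ∈ ℤ_5 : v_5(x) = 0}. Here v_5(125/3) = v_5(num) − v_5(den) = 3; compare against these criteria.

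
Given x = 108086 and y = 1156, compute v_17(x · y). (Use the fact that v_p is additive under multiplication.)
v_17(124947416) = 5

v_p(x) = 3 (factor: 108086 = 17^3 · 22); v_p(y) = 2 (factor: 1156 = 17^2 · 4). Additivity: v_p(xy) = v_p(x) + v_p(y) = 3 + 2 = 5. (Direct check: xy = 124947416 = 17^5 · (88).)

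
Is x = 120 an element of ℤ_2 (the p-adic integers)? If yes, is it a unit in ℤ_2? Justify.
x ∈ ℤ_2 but not a unit; v_2(x) = 3 > 0

ℤ_2 = {x ∈ ℚ_2 : v_2(x) ≥ 0} and ℤ_2^× = {x ∈ ℤ_2 : v_2(x) = 0}. Here v_2(120) = v_2(num) − v_2(den) = 3; compare against these criteria.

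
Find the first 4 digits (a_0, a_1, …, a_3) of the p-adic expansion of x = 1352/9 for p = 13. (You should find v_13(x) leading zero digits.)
(a_0, …, a_3) = (0, 0, 11, 5)

v_13(1352/9) = 2, so a_0 = ... = a_1 = 0. Factor out: x = 13^2 · u with u = 8/9 a unit in ℤ_13. Expand u iteratively via a_{v+i} = u_i mod 13, u_{i+1} = (u_i − a_{v+i})/13:
  u_0 = 8/9;  a_2 = 11;  u_1 = (u_0 − 11)/13 = -7/9
  u_1 = -7/9;  a_3 = 5;  u_2 = (u_1 − 5)/13 = -4/9
Digits: (0, 0, 11, 5).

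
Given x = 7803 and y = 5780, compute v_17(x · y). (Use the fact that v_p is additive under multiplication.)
v_17(45101340) = 4

v_p(x) = 2 (factor: 7803 = 17^2 · 27); v_p(y) = 2 (factor: 5780 = 17^2 · 20). Additivity: v_p(xy) = v_p(x) + v_p(y) = 2 + 2 = 4. (Direct check: xy = 45101340 = 17^4 · (540).)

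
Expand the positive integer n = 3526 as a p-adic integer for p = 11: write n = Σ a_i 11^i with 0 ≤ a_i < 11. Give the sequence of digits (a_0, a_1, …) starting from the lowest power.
(a_0, a_1, …) = (6, 1, 7, 2)

Repeated division by 11 gives the digits low-to-high: 3526 = 6 + 1·11^1 + 7·11^2 + 2·11^3. Digit sequence: (6, 1, 7, 2).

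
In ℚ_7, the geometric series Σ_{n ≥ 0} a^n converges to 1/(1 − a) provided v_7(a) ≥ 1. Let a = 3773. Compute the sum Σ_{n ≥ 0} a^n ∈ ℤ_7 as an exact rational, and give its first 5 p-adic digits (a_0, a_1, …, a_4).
Σ a^n = 1/(1 − a) = -1/3772;  first 5 digits = (1, 0, 0, 4, 1)

v_7(a) = 3 ≥ 1, so the series converges in ℤ_7 to 1/(1 − a) = 1/(1 − 3773) = -1/3772. Expand this rational in ℤ_7: compute digits iteratively via d_i = x_i mod 7, x_{i+1} = (x_i − d_i)/7. The first 5 digits are (1, 0, 0, 4, 1).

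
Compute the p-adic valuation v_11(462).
v_11(462) = 1

v_11(n) is the largest exponent k such that 11^k divides n. Factor out: 462 = 11^1 · 42. (Sign doesn't affect v_p.) So v_11(462) = 1.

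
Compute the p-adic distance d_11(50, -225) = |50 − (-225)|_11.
d_11(50, -225) = 1/11

Step 1 — x − y = 50 − (-225) = 275. Step 2 — v_11(275) = 1 (factor: 275 = (11^1 · 25); the sign does not affect v_p). Step 3 — |x − y|_11 = 11^{-1} = 1/11.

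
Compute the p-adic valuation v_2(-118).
v_2(-118) = 1

v_2(n) is the largest exponent k such that 2^k divides n. Factor out: -118 = -2^1 · 59. (Sign doesn't affect v_p.) So v_2(-118) = 1.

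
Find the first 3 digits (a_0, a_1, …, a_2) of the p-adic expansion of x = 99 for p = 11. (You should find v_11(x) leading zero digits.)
(a_0, …, a_2) = (0, 9, 0)

v_11(99) = 1, so a_0 = ... = a_0 = 0. Factor out: x = 11^1 · u with u = 9 a unit in ℤ_11. Expand u iteratively via a_{v+i} = u_i mod 11, u_{i+1} = (u_i − a_{v+i})/11:
  u_0 = 9;  a_1 = 9;  u_1 = (u_0 − 9)/11 = 0
  u_1 = 0;  a_2 = 0;  u_2 = (u_1 − 0)/11 = 0
Digits: (0, 9, 0).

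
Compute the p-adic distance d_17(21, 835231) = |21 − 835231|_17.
d_17(21, 835231) = 1/83521

Step 1 — x − y = 21 − 835231 = -835210. Step 2 — v_17(-835210) = 4 (factor: -835210 = −(17^4 · 10); the sign does not affect v_p). Step 3 — |x − y|_17 = 17^{-4} = 1/83521.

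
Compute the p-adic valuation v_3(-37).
v_3(-37) = 0

v_3(n) is the largest exponent k such that 3^k divides n. Factor out: -37 = -3^0 · 37. (Sign doesn't affect v_p.) So v_3(-37) = 0.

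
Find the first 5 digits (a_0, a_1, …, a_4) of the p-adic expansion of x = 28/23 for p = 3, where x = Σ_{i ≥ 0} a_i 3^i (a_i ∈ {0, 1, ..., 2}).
(a_0, …, a_4) = (2, 0, 2, 1, 1)

v_3(28/23) = 0 (numerator and denominator both coprime to 3), so x ∈ ℤ_3^×. Compute digits iteratively via a_i = x_i mod 3, x_{i+1} = (x_i − a_i)/3, with x_0 = x:
  x_0 = 28/23;  a_0 = 2;  x_1 = (x_0 − 2)/3 = -6/23
  x_1 = -6/23;  a_1 = 0;  x_2 = (x_1 − 0)/3 = -2/23
  x_2 = -2/23;  a_2 = 2;  x_3 = (x_2 − 2)/3 = -16/23
  x_3 = -16/23;  a_3 = 1;  x_4 = (x_3 − 1)/3 = -13/23
  x_4 = -13/23;  a_4 = 1;  x_5 = (x_4 − 1)/3 = -12/23
Digits: (2, 0, 2, 1, 1).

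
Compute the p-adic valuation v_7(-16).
v_7(-16) = 0

v_7(n) is the largest exponent k such that 7^k divides n. Factor out: -16 = -7^0 · 16. (Sign doesn't affect v_p.) So v_7(-16) = 0.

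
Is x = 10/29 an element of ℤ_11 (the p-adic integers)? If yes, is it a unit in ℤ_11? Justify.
x ∈ ℤ_11^× (unit); v_11(x) = 0

ℤ_11 = {x ∈ ℚ_11 : v_11(x) ≥ 0} and ℤ_11^× = {x ∈ ℤ_11 : v_11(x) = 0}. Here v_11(10/29) = v_11(num) − v_11(den) = 0; compare against these criteria.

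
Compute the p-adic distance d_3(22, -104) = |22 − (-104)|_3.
d_3(22, -104) = 1/9

Step 1 — x − y = 22 − (-104) = 126. Step 2 — v_3(126) = 2 (factor: 126 = (3^2 · 14); the sign does not affect v_p). Step 3 — |x − y|_3 = 3^{-2} = 1/9.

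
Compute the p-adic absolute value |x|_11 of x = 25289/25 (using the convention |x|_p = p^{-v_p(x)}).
|25289/25|_11 = 1/1331

Step 1 — compute v_11(x) by factoring powers of 11 out of the numerator and denominator: v_11(25289/25) = 3. Step 2 — apply |x|_p = p^{-v_p(x)} = 11^{-3} = 1/1331.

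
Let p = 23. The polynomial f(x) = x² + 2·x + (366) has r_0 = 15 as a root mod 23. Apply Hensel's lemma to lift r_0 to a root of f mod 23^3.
r_2 = 3649 (mod 12167)

Hensel: r_{i+1} = r_i − f(r_i)·(f′(r_i))^{-1} mod 23^{i+2}, f′(x) = 2x + 2. Iterate:
  r_0 = 15 (mod 23)
  r_1 = 475 (mod 529)
  r_2 = 3649 (mod 12167)
Final: r = 3649 satisfies f(r) ≡ 0 mod 23^3.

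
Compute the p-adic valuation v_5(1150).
v_5(1150) = 2

v_5(n) is the largest exponent k such that 5^k divides n. Factor out: 1150 = 5^2 · 46. (Sign doesn't affect v_p.) So v_5(1150) = 2.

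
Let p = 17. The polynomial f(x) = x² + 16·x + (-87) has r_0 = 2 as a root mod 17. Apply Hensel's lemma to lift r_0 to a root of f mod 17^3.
r_2 = 1464 (mod 4913)

Hensel: r_{i+1} = r_i − f(r_i)·(f′(r_i))^{-1} mod 17^{i+2}, f′(x) = 2x + 16. Iterate:
  r_0 = 2 (mod 17)
  r_1 = 19 (mod 289)
  r_2 = 1464 (mod 4913)
Final: r = 1464 satisfies f(r) ≡ 0 mod 17^3.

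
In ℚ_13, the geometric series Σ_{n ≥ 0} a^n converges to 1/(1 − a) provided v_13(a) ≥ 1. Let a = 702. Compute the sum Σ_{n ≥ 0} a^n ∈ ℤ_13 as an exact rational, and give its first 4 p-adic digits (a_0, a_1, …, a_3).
Σ a^n = 1/(1 − a) = -1/701;  first 4 digits = (1, 2, 8, 11)

v_13(a) = 1 ≥ 1, so the series converges in ℤ_13 to 1/(1 − a) = 1/(1 − 702) = -1/701. Expand this rational in ℤ_13: compute digits iteratively via d_i = x_i mod 13, x_{i+1} = (x_i − d_i)/13. The first 4 digits are (1, 2, 8, 11).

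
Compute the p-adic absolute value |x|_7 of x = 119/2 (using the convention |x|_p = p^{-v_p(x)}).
|119/2|_7 = 1/7

Step 1 — compute v_7(x) by factoring powers of 7 out of the numerator and denominator: v_7(119/2) = 1. Step 2 — apply |x|_p = p^{-v_p(x)} = 7^{-1} = 1/7.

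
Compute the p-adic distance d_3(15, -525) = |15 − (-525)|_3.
d_3(15, -525) = 1/27

Step 1 — x − y = 15 − (-525) = 540. Step 2 — v_3(540) = 3 (factor: 540 = (3^3 · 20); the sign does not affect v_p). Step 3 — |x − y|_3 = 3^{-3} = 1/27.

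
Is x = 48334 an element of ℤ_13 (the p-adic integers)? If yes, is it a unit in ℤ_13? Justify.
x ∈ ℤ_13 but not a unit; v_13(x) = 3 > 0

ℤ_13 = {x ∈ ℚ_13 : v_13(x) ≥ 0} and ℤ_13^× = {x ∈ ℤ_13 : v_13(x) = 0}. Here v_13(48334) = v_13(num) − v_13(den) = 3; compare against these criteria.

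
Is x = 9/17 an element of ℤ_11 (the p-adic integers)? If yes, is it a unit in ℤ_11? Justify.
x ∈ ℤ_11^× (unit); v_11(x) = 0

ℤ_11 = {x ∈ ℚ_11 : v_11(x) ≥ 0} and ℤ_11^× = {x ∈ ℤ_11 : v_11(x) = 0}. Here v_11(9/17) = v_11(num) − v_11(den) = 0; compare against these criteria.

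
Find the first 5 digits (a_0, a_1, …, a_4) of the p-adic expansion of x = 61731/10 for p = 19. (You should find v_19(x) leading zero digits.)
(a_0, …, a_4) = (0, 0, 0, 18, 1)

v_19(61731/10) = 3, so a_0 = ... = a_2 = 0. Factor out: x = 19^3 · u with u = 9/10 a unit in ℤ_19. Expand u iteratively via a_{v+i} = u_i mod 19, u_{i+1} = (u_i − a_{v+i})/19:
  u_0 = 9/10;  a_3 = 18;  u_1 = (u_0 − 18)/19 = -9/10
  u_1 = -9/10;  a_4 = 1;  u_2 = (u_1 − 1)/19 = -1/10
Digits: (0, 0, 0, 18, 1).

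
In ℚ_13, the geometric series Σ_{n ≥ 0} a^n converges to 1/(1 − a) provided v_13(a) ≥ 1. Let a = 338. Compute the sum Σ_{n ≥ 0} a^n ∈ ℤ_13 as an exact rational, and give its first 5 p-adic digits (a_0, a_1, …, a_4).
Σ a^n = 1/(1 − a) = -1/337;  first 5 digits = (1, 0, 2, 0, 4)

v_13(a) = 2 ≥ 1, so the series converges in ℤ_13 to 1/(1 − a) = 1/(1 − 338) = -1/337. Expand this rational in ℤ_13: compute digits iteratively via d_i = x_i mod 13, x_{i+1} = (x_i − d_i)/13. The first 5 digits are (1, 0, 2, 0, 4).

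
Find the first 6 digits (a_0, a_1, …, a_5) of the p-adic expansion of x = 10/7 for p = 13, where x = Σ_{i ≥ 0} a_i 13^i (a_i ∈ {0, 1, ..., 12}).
(a_0, …, a_5) = (7, 7, 5, 7, 5, 7)

v_13(10/7) = 0 (numerator and denominator both coprime to 13), so x ∈ ℤ_13^×. Compute digits iteratively via a_i = x_i mod 13, x_{i+1} = (x_i − a_i)/13, with x_0 = x:
  x_0 = 10/7;  a_0 = 7;  x_1 = (x_0 − 7)/13 = -3/7
  x_1 = -3/7;  a_1 = 7;  x_2 = (x_1 − 7)/13 = -4/7
  x_2 = -4/7;  a_2 = 5;  x_3 = (x_2 − 5)/13 = -3/7
  x_3 = -3/7;  a_3 = 7;  x_4 = (x_3 − 7)/13 = -4/7
  x_4 = -4/7;  a_4 = 5;  x_5 = (x_4 − 5)/13 = -3/7
  x_5 = -3/7;  a_5 = 7;  x_6 = (x_5 − 7)/13 = -4/7
Digits: (7, 7, 5, 7, 5, 7).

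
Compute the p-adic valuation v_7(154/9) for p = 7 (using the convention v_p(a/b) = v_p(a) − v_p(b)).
v_7(154/9) = 1

Factor powers of 7 from the numerator and denominator of the reduced fraction: 154 = 7^1 · 22 and 9 = 7^0 · 9. Apply v_p(a/b) = v_p(a) − v_p(b): v_7(154/9) = 1 − 0 = 1.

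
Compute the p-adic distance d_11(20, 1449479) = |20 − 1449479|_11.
d_11(20, 1449479) = 1/161051

Step 1 — x − y = 20 − 1449479 = -1449459. Step 2 — v_11(-1449459) = 5 (factor: -1449459 = −(11^5 · 9); the sign does not affect v_p). Step 3 — |x − y|_11 = 11^{-5} = 1/161051.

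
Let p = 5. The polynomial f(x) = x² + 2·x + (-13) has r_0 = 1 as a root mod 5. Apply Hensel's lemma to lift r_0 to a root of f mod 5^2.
r_1 = 16 (mod 25)

Hensel: r_{i+1} = r_i − f(r_i)·(f′(r_i))^{-1} mod 5^{i+2}, f′(x) = 2x + 2. Iterate:
  r_0 = 1 (mod 5)
  r_1 = 16 (mod 25)
Final: r = 16 satisfies f(r) ≡ 0 mod 5^2.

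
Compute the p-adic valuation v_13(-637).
v_13(-637) = 1

v_13(n) is the largest exponent k such that 13^k divides n. Factor out: -637 = -13^1 · 49. (Sign doesn't affect v_p.) So v_13(-637) = 1.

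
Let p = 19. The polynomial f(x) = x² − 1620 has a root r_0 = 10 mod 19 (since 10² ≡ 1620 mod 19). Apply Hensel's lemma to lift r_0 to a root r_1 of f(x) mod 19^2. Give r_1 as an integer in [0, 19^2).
r_1 = 86 (mod 361)

Hensel's recurrence: r_{i+1} = r_i − f(r_i)·(f′(r_i))^{-1} mod 19^{i+2}, with f′(x) = 2x. Iterate:
  r_0 = 10 (mod 19)
  r_1 = 86 (mod 361)
Final: r_1 = 86, and one checks f(r_1) ≡ 0 mod 19^2.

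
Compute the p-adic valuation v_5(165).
v_5(165) = 1

v_5(n) is the largest exponent k such that 5^k divides n. Factor out: 165 = 5^1 · 33. (Sign doesn't affect v_p.) So v_5(165) = 1.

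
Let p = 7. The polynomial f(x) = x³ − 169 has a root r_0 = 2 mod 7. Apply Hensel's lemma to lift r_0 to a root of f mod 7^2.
r_1 = 44 (mod 49)

Hensel: r_{i+1} = r_i − f(r_i)/f′(r_i) mod 7^{i+2}, where f′(x) = 3x². Iterate:
  r_0 = 2 (mod 7)
  r_1 = 44 (mod 49)
Final: r = 44 with f(r) ≡ 0 mod 7^2.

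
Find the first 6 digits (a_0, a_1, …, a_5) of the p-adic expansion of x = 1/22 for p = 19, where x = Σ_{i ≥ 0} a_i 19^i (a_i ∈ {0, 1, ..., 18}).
(a_0, …, a_5) = (13, 14, 7, 16, 0, 6)

v_19(1/22) = 0 (numerator and denominator both coprime to 19), so x ∈ ℤ_19^×. Compute digits iteratively via a_i = x_i mod 19, x_{i+1} = (x_i − a_i)/19, with x_0 = x:
  x_0 = 1/22;  a_0 = 13;  x_1 = (x_0 − 13)/19 = -15/22
  x_1 = -15/22;  a_1 = 14;  x_2 = (x_1 − 14)/19 = -17/22
  x_2 = -17/22;  a_2 = 7;  x_3 = (x_2 − 7)/19 = -9/22
  x_3 = -9/22;  a_3 = 16;  x_4 = (x_3 − 16)/19 = -19/22
  x_4 = -19/22;  a_4 = 0;  x_5 = (x_4 − 0)/19 = -1/22
  x_5 = -1/22;  a_5 = 6;  x_6 = (x_5 − 6)/19 = -7/22
Digits: (13, 14, 7, 16, 0, 6).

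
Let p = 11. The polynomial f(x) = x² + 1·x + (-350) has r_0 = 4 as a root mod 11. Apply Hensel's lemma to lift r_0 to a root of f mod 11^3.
r_2 = 565 (mod 1331)

Hensel: r_{i+1} = r_i − f(r_i)·(f′(r_i))^{-1} mod 11^{i+2}, f′(x) = 2x + 1. Iterate:
  r_0 = 4 (mod 11)
  r_1 = 81 (mod 121)
  r_2 = 565 (mod 1331)
Final: r = 565 satisfies f(r) ≡ 0 mod 11^3.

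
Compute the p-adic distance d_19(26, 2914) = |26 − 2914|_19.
d_19(26, 2914) = 1/361

Step 1 — x − y = 26 − 2914 = -2888. Step 2 — v_19(-2888) = 2 (factor: -2888 = −(19^2 · 8); the sign does not affect v_p). Step 3 — |x − y|_19 = 19^{-2} = 1/361.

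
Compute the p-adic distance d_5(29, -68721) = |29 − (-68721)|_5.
d_5(29, -68721) = 1/3125

Step 1 — x − y = 29 − (-68721) = 68750. Step 2 — v_5(68750) = 5 (factor: 68750 = (5^5 · 22); the sign does not affect v_p). Step 3 — |x − y|_5 = 5^{-5} = 1/3125.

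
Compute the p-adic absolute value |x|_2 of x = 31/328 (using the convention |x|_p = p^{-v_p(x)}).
|31/328|_2 = 8

Step 1 — compute v_2(x) by factoring powers of 2 out of the numerator and denominator: v_2(31/328) = -3. Step 2 — apply |x|_p = p^{-v_p(x)} = 2^{3} = 8.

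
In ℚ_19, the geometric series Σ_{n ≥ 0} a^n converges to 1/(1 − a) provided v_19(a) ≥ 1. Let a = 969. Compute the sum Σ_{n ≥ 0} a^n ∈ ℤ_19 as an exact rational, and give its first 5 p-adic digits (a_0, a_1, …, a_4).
Σ a^n = 1/(1 − a) = -1/968;  first 5 digits = (1, 13, 0, 16, 0)

v_19(a) = 1 ≥ 1, so the series converges in ℤ_19 to 1/(1 − a) = 1/(1 − 969) = -1/968. Expand this rational in ℤ_19: compute digits iteratively via d_i = x_i mod 19, x_{i+1} = (x_i − d_i)/19. The first 5 digits are (1, 13, 0, 16, 0).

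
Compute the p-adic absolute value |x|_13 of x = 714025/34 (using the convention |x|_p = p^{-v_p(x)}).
|714025/34|_13 = 1/28561

Step 1 — compute v_13(x) by factoring powers of 13 out of the numerator and denominator: v_13(714025/34) = 4. Step 2 — apply |x|_p = p^{-v_p(x)} = 13^{-4} = 1/28561.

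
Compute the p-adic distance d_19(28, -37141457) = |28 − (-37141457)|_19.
d_19(28, -37141457) = 1/2476099

Step 1 — x − y = 28 − (-37141457) = 37141485. Step 2 — v_19(37141485) = 5 (factor: 37141485 = (19^5 · 15); the sign does not affect v_p). Step 3 — |x − y|_19 = 19^{-5} = 1/2476099.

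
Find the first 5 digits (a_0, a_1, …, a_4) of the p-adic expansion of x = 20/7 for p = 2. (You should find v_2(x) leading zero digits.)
(a_0, …, a_4) = (0, 0, 1, 1, 0)

v_2(20/7) = 2, so a_0 = ... = a_1 = 0. Factor out: x = 2^2 · u with u = 5/7 a unit in ℤ_2. Expand u iteratively via a_{v+i} = u_i mod 2, u_{i+1} = (u_i − a_{v+i})/2:
  u_0 = 5/7;  a_2 = 1;  u_1 = (u_0 − 1)/2 = -1/7
  u_1 = -1/7;  a_3 = 1;  u_2 = (u_1 − 1)/2 = -4/7
  u_2 = -4/7;  a_4 = 0;  u_3 = (u_2 − 0)/2 = -2/7
Digits: (0, 0, 1, 1, 0).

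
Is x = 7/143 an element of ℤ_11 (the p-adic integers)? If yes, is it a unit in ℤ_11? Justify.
x ∉ ℤ_11 (v_11(x) = -1 < 0)

ℤ_11 = {x ∈ ℚ_11 : v_11(x) ≥ 0} and ℤ_11^× = {x ∈ ℤ_11 : v_11(x) = 0}. Here v_11(7/143) = v_11(num) − v_11(den) = -1; compare against these criteria.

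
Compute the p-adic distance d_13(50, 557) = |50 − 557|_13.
d_13(50, 557) = 1/169

Step 1 — x − y = 50 − 557 = -507. Step 2 — v_13(-507) = 2 (factor: -507 = −(13^2 · 3); the sign does not affect v_p). Step 3 — |x − y|_13 = 13^{-2} = 1/169.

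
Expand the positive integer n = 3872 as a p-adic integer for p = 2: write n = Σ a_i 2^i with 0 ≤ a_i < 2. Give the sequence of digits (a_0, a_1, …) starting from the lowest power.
(a_0, a_1, …) = (0, 0, 0, 0, 0, 1, 0, 0, 1, 1, 1, 1)

Repeated division by 2 gives the digits low-to-high: 3872 = 1·2^5 + 1·2^8 + 1·2^9 + 1·2^10 + 1·2^11. Digit sequence: (0, 0, 0, 0, 0, 1, 0, 0, 1, 1, 1, 1).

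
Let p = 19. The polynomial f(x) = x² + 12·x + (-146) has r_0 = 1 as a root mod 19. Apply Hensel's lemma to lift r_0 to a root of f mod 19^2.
r_1 = 191 (mod 361)

Hensel: r_{i+1} = r_i − f(r_i)·(f′(r_i))^{-1} mod 19^{i+2}, f′(x) = 2x + 12. Iterate:
  r_0 = 1 (mod 19)
  r_1 = 191 (mod 361)
Final: r = 191 satisfies f(r) ≡ 0 mod 19^2.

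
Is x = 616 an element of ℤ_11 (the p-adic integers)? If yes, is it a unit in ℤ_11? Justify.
x ∈ ℤ_11 but not a unit; v_11(x) = 1 > 0

ℤ_11 = {x ∈ ℚ_11 : v_11(x) ≥ 0} and ℤ_11^× = {x ∈ ℤ_11 : v_11(x) = 0}. Here v_11(616) = v_11(num) − v_11(den) = 1; compare against these criteria.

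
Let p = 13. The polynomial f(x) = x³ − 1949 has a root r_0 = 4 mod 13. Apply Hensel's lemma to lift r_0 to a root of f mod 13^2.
r_1 = 82 (mod 169)

Hensel: r_{i+1} = r_i − f(r_i)/f′(r_i) mod 13^{i+2}, where f′(x) = 3x². Iterate:
  r_0 = 4 (mod 13)
  r_1 = 82 (mod 169)
Final: r = 82 with f(r) ≡ 0 mod 13^2.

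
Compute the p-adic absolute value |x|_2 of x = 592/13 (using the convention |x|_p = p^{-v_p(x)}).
|592/13|_2 = 1/16

Step 1 — compute v_2(x) by factoring powers of 2 out of the numerator and denominator: v_2(592/13) = 4. Step 2 — apply |x|_p = p^{-v_p(x)} = 2^{-4} = 1/16.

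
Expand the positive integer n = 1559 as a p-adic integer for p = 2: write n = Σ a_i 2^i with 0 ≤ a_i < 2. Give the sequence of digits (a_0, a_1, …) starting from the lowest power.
(a_0, a_1, …) = (1, 1, 1, 0, 1, 0, 0, 0, 0, 1, 1)

Repeated division by 2 gives the digits low-to-high: 1559 = 1 + 1·2^1 + 1·2^2 + 1·2^4 + 1·2^9 + 1·2^10. Digit sequence: (1, 1, 1, 0, 1, 0, 0, 0, 0, 1, 1).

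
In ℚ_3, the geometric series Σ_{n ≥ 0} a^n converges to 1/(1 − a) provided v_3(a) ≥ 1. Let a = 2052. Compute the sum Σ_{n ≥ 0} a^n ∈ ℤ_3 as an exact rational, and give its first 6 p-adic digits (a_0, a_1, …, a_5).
Σ a^n = 1/(1 − a) = -1/2051;  first 6 digits = (1, 0, 0, 1, 1, 2)

v_3(a) = 3 ≥ 1, so the series converges in ℤ_3 to 1/(1 − a) = 1/(1 − 2052) = -1/2051. Expand this rational in ℤ_3: compute digits iteratively via d_i = x_i mod 3, x_{i+1} = (x_i − d_i)/3. The first 6 digits are (1, 0, 0, 1, 1, 2).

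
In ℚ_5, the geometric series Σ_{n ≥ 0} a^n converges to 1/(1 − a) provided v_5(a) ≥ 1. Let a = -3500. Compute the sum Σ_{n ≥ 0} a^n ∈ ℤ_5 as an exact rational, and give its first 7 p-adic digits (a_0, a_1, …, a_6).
Σ a^n = 1/(1 − a) = 1/3501;  first 7 digits = (1, 0, 0, 2, 4, 3, 3)

v_5(a) = 3 ≥ 1, so the series converges in ℤ_5 to 1/(1 − a) = 1/(1 − (-3500)) = 1/3501. Expand this rational in ℤ_5: compute digits iteratively via d_i = x_i mod 5, x_{i+1} = (x_i − d_i)/5. The first 7 digits are (1, 0, 0, 2, 4, 3, 3).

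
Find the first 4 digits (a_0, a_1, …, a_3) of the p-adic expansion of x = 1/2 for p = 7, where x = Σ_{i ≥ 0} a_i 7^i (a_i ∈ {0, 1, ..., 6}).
(a_0, …, a_3) = (4, 3, 3, 3)

v_7(1/2) = 0 (numerator and denominator both coprime to 7), so x ∈ ℤ_7^×. Compute digits iteratively via a_i = x_i mod 7, x_{i+1} = (x_i − a_i)/7, with x_0 = x:
  x_0 = 1/2;  a_0 = 4;  x_1 = (x_0 − 4)/7 = -1/2
  x_1 = -1/2;  a_1 = 3;  x_2 = (x_1 − 3)/7 = -1/2
  x_2 = -1/2;  a_2 = 3;  x_3 = (x_2 − 3)/7 = -1/2
  x_3 = -1/2;  a_3 = 3;  x_4 = (x_3 − 3)/7 = -1/2
Digits: (4, 3, 3, 3).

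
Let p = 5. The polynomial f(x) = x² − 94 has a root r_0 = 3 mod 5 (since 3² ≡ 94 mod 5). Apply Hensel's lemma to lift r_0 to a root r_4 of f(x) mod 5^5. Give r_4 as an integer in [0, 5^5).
r_4 = 2438 (mod 3125)

Hensel's recurrence: r_{i+1} = r_i − f(r_i)·(f′(r_i))^{-1} mod 5^{i+2}, with f′(x) = 2x. Iterate:
  r_0 = 3 (mod 5)
  r_1 = 13 (mod 25)
  r_2 = 63 (mod 125)
  r_3 = 563 (mod 625)
  r_4 = 2438 (mod 3125)
Final: r_4 = 2438, and one checks f(r_4) ≡ 0 mod 5^5.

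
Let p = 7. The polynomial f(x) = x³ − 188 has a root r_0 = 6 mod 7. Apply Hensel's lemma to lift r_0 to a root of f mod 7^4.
r_3 = 601 (mod 2401)

Hensel: r_{i+1} = r_i − f(r_i)/f′(r_i) mod 7^{i+2}, where f′(x) = 3x². Iterate:
  r_0 = 6 (mod 7)
  r_1 = 13 (mod 49)
  r_2 = 258 (mod 343)
  r_3 = 601 (mod 2401)
Final: r = 601 with f(r) ≡ 0 mod 7^4.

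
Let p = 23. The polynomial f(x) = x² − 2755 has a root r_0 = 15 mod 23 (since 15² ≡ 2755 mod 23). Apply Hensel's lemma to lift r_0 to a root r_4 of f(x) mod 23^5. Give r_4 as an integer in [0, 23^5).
r_4 = 4786315 (mod 6436343)

Hensel's recurrence: r_{i+1} = r_i − f(r_i)·(f′(r_i))^{-1} mod 23^{i+2}, with f′(x) = 2x. Iterate:
  r_0 = 15 (mod 23)
  r_1 = 452 (mod 529)
  r_2 = 4684 (mod 12167)
  r_3 = 29018 (mod 279841)
  r_4 = 4786315 (mod 6436343)
Final: r_4 = 4786315, and one checks f(r_4) ≡ 0 mod 23^5.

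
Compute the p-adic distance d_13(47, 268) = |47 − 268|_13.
d_13(47, 268) = 1/13

Step 1 — x − y = 47 − 268 = -221. Step 2 — v_13(-221) = 1 (factor: -221 = −(13^1 · 17); the sign does not affect v_p). Step 3 — |x − y|_13 = 13^{-1} = 1/13.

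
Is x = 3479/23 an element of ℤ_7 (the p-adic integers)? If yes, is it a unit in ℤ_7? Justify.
x ∈ ℤ_7 but not a unit; v_7(x) = 2 > 0

ℤ_7 = {x ∈ ℚ_7 : v_7(x) ≥ 0} and ℤ_7^× = {x ∈ ℤ_7 : v_7(x) = 0}. Here v_7(3479/23) = v_7(num) − v_7(den) = 2; compare against these criteria.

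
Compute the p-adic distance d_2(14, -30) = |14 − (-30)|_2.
d_2(14, -30) = 1/4

Step 1 — x − y = 14 − (-30) = 44. Step 2 — v_2(44) = 2 (factor: 44 = (2^2 · 11); the sign does not affect v_p). Step 3 — |x − y|_2 = 2^{-2} = 1/4.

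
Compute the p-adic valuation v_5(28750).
v_5(28750) = 4

v_5(n) is the largest exponent k such that 5^k divides n. Factor out: 28750 = 5^4 · 46. (Sign doesn't affect v_p.) So v_5(28750) = 4.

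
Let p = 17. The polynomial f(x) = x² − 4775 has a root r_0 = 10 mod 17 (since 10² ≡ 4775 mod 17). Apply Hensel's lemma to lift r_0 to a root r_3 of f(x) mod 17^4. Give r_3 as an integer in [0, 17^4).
r_3 = 34129 (mod 83521)

Hensel's recurrence: r_{i+1} = r_i − f(r_i)·(f′(r_i))^{-1} mod 17^{i+2}, with f′(x) = 2x. Iterate:
  r_0 = 10 (mod 17)
  r_1 = 27 (mod 289)
  r_2 = 4651 (mod 4913)
  r_3 = 34129 (mod 83521)
Final: r_3 = 34129, and one checks f(r_3) ≡ 0 mod 17^4.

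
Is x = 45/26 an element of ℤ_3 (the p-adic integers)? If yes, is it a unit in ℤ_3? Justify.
x ∈ ℤ_3 but not a unit; v_3(x) = 2 > 0

ℤ_3 = {x ∈ ℚ_3 : v_3(x) ≥ 0} and ℤ_3^× = {x ∈ ℤ_3 : v_3(x) = 0}. Here v_3(45/26) = v_3(num) − v_3(den) = 2; compare against these criteria.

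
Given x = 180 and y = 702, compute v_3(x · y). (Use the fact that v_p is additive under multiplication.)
v_3(126360) = 5

v_p(x) = 2 (factor: 180 = 3^2 · 20); v_p(y) = 3 (factor: 702 = 3^3 · 26). Additivity: v_p(xy) = v_p(x) + v_p(y) = 2 + 3 = 5. (Direct check: xy = 126360 = 3^5 · (520).)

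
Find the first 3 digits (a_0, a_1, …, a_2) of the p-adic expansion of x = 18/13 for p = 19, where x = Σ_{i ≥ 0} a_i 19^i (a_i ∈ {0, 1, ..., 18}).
(a_0, …, a_2) = (16, 8, 1)

v_19(18/13) = 0 (numerator and denominator both coprime to 19), so x ∈ ℤ_19^×. Compute digits iteratively via a_i = x_i mod 19, x_{i+1} = (x_i − a_i)/19, with x_0 = x:
  x_0 = 18/13;  a_0 = 16;  x_1 = (x_0 − 16)/19 = -10/13
  x_1 = -10/13;  a_1 = 8;  x_2 = (x_1 − 8)/19 = -6/13
  x_2 = -6/13;  a_2 = 1;  x_3 = (x_2 − 1)/19 = -1/13
Digits: (16, 8, 1).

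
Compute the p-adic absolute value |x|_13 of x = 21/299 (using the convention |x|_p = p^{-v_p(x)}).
|21/299|_13 = 13

Step 1 — compute v_13(x) by factoring powers of 13 out of the numerator and denominator: v_13(21/299) = -1. Step 2 — apply |x|_p = p^{-v_p(x)} = 13^{1} = 13.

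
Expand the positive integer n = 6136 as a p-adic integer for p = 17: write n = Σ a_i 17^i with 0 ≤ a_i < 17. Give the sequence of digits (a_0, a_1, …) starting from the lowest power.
(a_0, a_1, …) = (16, 3, 4, 1)

Repeated division by 17 gives the digits low-to-high: 6136 = 16 + 3·17^1 + 4·17^2 + 1·17^3. Digit sequence: (16, 3, 4, 1).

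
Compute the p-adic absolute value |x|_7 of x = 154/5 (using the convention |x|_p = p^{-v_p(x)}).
|154/5|_7 = 1/7

Step 1 — compute v_7(x) by factoring powers of 7 out of the numerator and denominator: v_7(154/5) = 1. Step 2 — apply |x|_p = p^{-v_p(x)} = 7^{-1} = 1/7.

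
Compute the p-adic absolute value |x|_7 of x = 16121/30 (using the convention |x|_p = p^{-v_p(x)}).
|16121/30|_7 = 1/343

Step 1 — compute v_7(x) by factoring powers of 7 out of the numerator and denominator: v_7(16121/30) = 3. Step 2 — apply |x|_p = p^{-v_p(x)} = 7^{-3} = 1/343.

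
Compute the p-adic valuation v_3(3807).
v_3(3807) = 4

v_3(n) is the largest exponent k such that 3^k divides n. Factor out: 3807 = 3^4 · 47. (Sign doesn't affect v_p.) So v_3(3807) = 4.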